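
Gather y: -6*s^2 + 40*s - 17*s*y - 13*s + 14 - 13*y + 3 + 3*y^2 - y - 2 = -6*s^2 + 27*s + 3*y^2 + y*(-17*s - 14) + 15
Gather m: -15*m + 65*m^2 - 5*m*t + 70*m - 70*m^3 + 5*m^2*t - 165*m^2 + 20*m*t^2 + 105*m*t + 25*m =-70*m^3 + m^2*(5*t - 100) + m*(20*t^2 + 100*t + 80)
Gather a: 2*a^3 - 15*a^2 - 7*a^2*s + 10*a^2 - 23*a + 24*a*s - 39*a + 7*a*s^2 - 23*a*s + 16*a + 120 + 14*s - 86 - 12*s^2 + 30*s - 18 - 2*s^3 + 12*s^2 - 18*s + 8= 2*a^3 + a^2*(-7*s - 5) + a*(7*s^2 + s - 46) - 2*s^3 + 26*s + 24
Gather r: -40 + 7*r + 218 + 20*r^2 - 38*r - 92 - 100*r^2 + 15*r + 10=-80*r^2 - 16*r + 96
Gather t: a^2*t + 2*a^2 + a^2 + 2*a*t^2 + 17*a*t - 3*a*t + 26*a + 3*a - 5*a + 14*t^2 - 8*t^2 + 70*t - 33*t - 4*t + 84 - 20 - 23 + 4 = 3*a^2 + 24*a + t^2*(2*a + 6) + t*(a^2 + 14*a + 33) + 45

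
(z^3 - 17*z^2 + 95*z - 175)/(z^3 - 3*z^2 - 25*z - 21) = (z^2 - 10*z + 25)/(z^2 + 4*z + 3)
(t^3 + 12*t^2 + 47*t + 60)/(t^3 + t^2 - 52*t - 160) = (t + 3)/(t - 8)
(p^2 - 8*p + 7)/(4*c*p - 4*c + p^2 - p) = (p - 7)/(4*c + p)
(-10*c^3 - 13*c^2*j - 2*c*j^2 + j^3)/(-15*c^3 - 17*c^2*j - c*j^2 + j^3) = (2*c + j)/(3*c + j)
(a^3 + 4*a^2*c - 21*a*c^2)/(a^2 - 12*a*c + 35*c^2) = a*(a^2 + 4*a*c - 21*c^2)/(a^2 - 12*a*c + 35*c^2)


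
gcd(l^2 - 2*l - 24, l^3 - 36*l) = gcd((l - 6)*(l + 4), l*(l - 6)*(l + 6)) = l - 6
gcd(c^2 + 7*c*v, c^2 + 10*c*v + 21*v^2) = c + 7*v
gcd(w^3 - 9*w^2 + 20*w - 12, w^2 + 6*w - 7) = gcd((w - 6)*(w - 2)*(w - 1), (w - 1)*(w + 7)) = w - 1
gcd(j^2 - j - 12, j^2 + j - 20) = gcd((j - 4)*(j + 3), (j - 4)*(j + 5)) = j - 4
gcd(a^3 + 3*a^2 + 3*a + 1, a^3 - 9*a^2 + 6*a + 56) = 1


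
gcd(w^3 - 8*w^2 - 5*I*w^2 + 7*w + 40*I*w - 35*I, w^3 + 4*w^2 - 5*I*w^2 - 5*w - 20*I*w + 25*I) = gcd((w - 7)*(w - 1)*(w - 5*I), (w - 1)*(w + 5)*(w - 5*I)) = w^2 + w*(-1 - 5*I) + 5*I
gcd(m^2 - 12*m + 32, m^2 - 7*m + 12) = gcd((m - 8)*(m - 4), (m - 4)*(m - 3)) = m - 4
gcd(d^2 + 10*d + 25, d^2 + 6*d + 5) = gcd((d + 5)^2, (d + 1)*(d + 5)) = d + 5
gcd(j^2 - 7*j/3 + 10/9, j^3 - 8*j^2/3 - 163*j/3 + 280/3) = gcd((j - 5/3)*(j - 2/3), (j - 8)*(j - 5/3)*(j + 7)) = j - 5/3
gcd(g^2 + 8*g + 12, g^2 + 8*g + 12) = g^2 + 8*g + 12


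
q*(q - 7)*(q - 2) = q^3 - 9*q^2 + 14*q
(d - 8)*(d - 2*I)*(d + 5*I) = d^3 - 8*d^2 + 3*I*d^2 + 10*d - 24*I*d - 80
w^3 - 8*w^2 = w^2*(w - 8)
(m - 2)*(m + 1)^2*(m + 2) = m^4 + 2*m^3 - 3*m^2 - 8*m - 4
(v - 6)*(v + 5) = v^2 - v - 30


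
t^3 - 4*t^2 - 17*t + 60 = (t - 5)*(t - 3)*(t + 4)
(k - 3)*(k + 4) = k^2 + k - 12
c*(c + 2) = c^2 + 2*c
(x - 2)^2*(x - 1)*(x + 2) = x^4 - 3*x^3 - 2*x^2 + 12*x - 8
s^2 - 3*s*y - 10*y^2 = (s - 5*y)*(s + 2*y)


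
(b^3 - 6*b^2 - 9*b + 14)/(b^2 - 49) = (b^2 + b - 2)/(b + 7)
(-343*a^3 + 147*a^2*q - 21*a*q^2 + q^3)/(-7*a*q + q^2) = 49*a^2/q - 14*a + q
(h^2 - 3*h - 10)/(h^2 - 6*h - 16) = (h - 5)/(h - 8)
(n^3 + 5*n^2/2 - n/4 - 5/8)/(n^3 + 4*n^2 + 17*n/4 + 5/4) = (n - 1/2)/(n + 1)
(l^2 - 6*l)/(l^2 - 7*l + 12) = l*(l - 6)/(l^2 - 7*l + 12)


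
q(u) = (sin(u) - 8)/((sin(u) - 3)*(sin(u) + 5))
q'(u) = -(sin(u) - 8)*cos(u)/((sin(u) - 3)*(sin(u) + 5)^2) - (sin(u) - 8)*cos(u)/((sin(u) - 3)^2*(sin(u) + 5)) + cos(u)/((sin(u) - 3)*(sin(u) + 5))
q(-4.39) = 0.58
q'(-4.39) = -0.03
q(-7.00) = 0.55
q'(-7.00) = -0.03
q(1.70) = 0.58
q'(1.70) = -0.01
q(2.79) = 0.54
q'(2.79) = -0.03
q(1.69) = 0.58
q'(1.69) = -0.01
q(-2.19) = 0.55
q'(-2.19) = 0.03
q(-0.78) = 0.55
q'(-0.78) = -0.03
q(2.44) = 0.55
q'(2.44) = -0.05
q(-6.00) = 0.54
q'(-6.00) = 0.03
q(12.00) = 0.54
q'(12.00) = -0.03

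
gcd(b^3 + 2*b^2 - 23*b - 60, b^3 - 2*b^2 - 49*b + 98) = 1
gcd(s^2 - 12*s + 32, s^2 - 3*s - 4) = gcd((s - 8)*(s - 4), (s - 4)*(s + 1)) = s - 4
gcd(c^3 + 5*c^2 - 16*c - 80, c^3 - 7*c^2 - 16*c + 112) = c^2 - 16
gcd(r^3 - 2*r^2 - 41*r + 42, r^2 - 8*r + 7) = r^2 - 8*r + 7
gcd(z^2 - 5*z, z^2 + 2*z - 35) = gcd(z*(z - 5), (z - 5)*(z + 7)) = z - 5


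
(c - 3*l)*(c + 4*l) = c^2 + c*l - 12*l^2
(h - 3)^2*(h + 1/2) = h^3 - 11*h^2/2 + 6*h + 9/2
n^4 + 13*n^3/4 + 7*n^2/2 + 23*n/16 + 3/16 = (n + 1/4)*(n + 1/2)*(n + 1)*(n + 3/2)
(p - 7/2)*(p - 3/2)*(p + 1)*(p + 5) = p^4 + p^3 - 79*p^2/4 + 13*p/2 + 105/4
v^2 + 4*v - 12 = (v - 2)*(v + 6)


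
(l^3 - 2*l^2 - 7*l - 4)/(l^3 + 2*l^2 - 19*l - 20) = (l + 1)/(l + 5)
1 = 1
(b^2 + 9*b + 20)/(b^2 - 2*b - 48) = (b^2 + 9*b + 20)/(b^2 - 2*b - 48)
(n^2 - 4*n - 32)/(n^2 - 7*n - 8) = (n + 4)/(n + 1)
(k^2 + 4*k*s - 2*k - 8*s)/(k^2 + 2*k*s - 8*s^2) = (2 - k)/(-k + 2*s)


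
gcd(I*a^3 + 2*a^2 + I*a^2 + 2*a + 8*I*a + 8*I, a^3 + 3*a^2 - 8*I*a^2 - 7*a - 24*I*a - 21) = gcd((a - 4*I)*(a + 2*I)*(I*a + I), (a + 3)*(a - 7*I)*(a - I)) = 1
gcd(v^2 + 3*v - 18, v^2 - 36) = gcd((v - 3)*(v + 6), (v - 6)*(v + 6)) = v + 6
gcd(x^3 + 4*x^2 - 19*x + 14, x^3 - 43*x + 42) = x^2 + 6*x - 7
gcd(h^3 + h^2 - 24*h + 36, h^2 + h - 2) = 1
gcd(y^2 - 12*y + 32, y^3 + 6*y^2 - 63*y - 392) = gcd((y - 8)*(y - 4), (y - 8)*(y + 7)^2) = y - 8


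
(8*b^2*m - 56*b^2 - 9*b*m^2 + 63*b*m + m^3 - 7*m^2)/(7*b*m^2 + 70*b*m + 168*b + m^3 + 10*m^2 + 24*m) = (8*b^2*m - 56*b^2 - 9*b*m^2 + 63*b*m + m^3 - 7*m^2)/(7*b*m^2 + 70*b*m + 168*b + m^3 + 10*m^2 + 24*m)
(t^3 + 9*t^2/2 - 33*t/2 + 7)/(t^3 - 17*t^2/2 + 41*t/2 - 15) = (2*t^2 + 13*t - 7)/(2*t^2 - 13*t + 15)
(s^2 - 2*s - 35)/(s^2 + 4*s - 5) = (s - 7)/(s - 1)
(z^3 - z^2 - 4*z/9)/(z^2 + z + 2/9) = z*(3*z - 4)/(3*z + 2)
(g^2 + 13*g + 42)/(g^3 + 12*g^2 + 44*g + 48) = (g + 7)/(g^2 + 6*g + 8)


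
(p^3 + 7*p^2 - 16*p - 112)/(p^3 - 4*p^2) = 1 + 11/p + 28/p^2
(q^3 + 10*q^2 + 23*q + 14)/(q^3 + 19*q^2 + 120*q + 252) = (q^2 + 3*q + 2)/(q^2 + 12*q + 36)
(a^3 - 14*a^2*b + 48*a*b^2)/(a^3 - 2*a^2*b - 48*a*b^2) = (a - 6*b)/(a + 6*b)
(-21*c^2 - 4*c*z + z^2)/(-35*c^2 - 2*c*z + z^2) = (3*c + z)/(5*c + z)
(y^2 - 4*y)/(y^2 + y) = (y - 4)/(y + 1)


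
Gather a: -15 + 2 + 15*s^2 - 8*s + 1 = 15*s^2 - 8*s - 12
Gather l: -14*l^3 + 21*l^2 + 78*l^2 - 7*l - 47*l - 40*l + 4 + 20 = -14*l^3 + 99*l^2 - 94*l + 24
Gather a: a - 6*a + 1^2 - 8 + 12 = 5 - 5*a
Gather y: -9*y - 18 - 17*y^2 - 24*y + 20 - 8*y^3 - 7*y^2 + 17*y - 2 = -8*y^3 - 24*y^2 - 16*y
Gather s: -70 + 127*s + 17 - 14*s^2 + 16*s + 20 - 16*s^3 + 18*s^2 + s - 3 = -16*s^3 + 4*s^2 + 144*s - 36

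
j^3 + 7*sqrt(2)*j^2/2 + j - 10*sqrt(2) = (j - sqrt(2))*(j + 2*sqrt(2))*(j + 5*sqrt(2)/2)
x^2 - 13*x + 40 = (x - 8)*(x - 5)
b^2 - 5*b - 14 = (b - 7)*(b + 2)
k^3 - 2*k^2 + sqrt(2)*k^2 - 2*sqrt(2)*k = k*(k - 2)*(k + sqrt(2))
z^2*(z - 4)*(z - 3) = z^4 - 7*z^3 + 12*z^2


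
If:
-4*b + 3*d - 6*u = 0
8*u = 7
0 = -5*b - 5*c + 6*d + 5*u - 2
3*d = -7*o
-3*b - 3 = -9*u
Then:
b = 13/8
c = 71/20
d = 47/12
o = -47/28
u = 7/8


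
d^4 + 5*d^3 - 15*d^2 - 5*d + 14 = (d - 2)*(d - 1)*(d + 1)*(d + 7)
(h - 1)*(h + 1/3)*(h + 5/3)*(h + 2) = h^4 + 3*h^3 + 5*h^2/9 - 31*h/9 - 10/9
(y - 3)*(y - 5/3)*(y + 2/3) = y^3 - 4*y^2 + 17*y/9 + 10/3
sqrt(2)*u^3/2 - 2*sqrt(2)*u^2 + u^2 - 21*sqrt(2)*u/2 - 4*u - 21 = (u - 7)*(u + 3)*(sqrt(2)*u/2 + 1)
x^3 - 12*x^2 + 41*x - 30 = (x - 6)*(x - 5)*(x - 1)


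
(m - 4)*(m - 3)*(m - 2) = m^3 - 9*m^2 + 26*m - 24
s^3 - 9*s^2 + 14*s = s*(s - 7)*(s - 2)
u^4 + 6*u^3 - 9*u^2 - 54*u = u*(u - 3)*(u + 3)*(u + 6)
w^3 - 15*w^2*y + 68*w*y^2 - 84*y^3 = (w - 7*y)*(w - 6*y)*(w - 2*y)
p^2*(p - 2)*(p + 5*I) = p^4 - 2*p^3 + 5*I*p^3 - 10*I*p^2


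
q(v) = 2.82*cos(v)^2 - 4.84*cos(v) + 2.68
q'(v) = -5.64*sin(v)*cos(v) + 4.84*sin(v)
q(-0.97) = 0.85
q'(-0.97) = -1.36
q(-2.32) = 7.28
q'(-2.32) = -6.36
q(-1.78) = 3.81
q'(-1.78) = -5.88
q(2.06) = 5.58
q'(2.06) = 6.61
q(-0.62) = 0.61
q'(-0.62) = -0.15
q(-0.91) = 0.77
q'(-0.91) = -1.09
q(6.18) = 0.66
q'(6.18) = 0.08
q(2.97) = 10.19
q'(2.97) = 1.78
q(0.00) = 0.66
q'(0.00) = 0.00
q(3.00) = 10.24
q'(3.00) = 1.47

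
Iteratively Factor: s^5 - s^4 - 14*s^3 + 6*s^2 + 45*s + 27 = (s - 3)*(s^4 + 2*s^3 - 8*s^2 - 18*s - 9) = (s - 3)*(s + 1)*(s^3 + s^2 - 9*s - 9) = (s - 3)^2*(s + 1)*(s^2 + 4*s + 3) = (s - 3)^2*(s + 1)^2*(s + 3)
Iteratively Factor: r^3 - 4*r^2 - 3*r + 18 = (r + 2)*(r^2 - 6*r + 9) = (r - 3)*(r + 2)*(r - 3)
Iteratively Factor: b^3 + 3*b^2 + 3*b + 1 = (b + 1)*(b^2 + 2*b + 1) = (b + 1)^2*(b + 1)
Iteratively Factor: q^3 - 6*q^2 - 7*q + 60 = (q - 5)*(q^2 - q - 12) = (q - 5)*(q + 3)*(q - 4)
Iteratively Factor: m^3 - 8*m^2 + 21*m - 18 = (m - 3)*(m^2 - 5*m + 6) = (m - 3)*(m - 2)*(m - 3)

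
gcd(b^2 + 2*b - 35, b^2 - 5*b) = b - 5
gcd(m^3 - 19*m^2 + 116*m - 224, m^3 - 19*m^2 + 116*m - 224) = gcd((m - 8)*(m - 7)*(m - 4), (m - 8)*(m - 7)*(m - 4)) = m^3 - 19*m^2 + 116*m - 224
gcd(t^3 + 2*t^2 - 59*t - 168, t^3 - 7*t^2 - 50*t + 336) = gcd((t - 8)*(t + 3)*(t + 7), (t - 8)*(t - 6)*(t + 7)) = t^2 - t - 56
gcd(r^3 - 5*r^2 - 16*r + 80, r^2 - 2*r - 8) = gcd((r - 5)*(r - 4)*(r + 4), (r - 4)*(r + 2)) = r - 4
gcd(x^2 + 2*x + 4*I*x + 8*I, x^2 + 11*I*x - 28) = x + 4*I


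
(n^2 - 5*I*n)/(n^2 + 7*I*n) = (n - 5*I)/(n + 7*I)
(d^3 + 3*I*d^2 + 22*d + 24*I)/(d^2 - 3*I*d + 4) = d + 6*I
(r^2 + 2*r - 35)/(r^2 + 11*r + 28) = (r - 5)/(r + 4)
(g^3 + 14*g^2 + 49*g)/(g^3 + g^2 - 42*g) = (g + 7)/(g - 6)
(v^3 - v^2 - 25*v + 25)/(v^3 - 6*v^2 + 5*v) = (v + 5)/v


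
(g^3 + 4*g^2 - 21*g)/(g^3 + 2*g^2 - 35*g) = (g - 3)/(g - 5)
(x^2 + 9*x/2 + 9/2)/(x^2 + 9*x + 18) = (x + 3/2)/(x + 6)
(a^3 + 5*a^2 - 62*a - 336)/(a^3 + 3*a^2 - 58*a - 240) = (a + 7)/(a + 5)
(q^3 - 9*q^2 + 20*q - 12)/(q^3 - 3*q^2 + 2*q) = (q - 6)/q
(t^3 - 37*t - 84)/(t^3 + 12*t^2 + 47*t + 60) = (t - 7)/(t + 5)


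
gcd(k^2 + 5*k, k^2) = k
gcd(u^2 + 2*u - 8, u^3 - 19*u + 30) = u - 2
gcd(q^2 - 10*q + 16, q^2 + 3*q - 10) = q - 2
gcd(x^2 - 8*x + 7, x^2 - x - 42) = x - 7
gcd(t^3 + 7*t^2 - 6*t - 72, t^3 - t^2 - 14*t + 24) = t^2 + t - 12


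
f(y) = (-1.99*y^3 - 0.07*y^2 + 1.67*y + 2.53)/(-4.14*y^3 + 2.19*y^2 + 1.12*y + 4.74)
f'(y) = (-5.97*y^2 - 0.14*y + 1.67)/(-4.14*y^3 + 2.19*y^2 + 1.12*y + 4.74) + (12.42*y^2 - 4.38*y - 1.12)*(-1.99*y^3 - 0.07*y^2 + 1.67*y + 2.53)/(-4.14*y^3 + 2.19*y^2 + 1.12*y + 4.74)^2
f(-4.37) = 0.41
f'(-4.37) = -0.02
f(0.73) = 0.57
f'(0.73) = -0.06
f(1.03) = 0.54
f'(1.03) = -0.19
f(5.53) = 0.53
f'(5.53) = -0.01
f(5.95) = 0.52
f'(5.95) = -0.01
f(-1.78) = 0.32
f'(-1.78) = -0.07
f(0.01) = 0.54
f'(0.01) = 0.22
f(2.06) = 0.59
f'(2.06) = -0.06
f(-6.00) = 0.43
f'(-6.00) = -0.01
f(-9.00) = 0.45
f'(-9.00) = -0.00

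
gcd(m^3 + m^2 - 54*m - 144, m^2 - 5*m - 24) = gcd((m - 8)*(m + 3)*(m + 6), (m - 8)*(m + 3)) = m^2 - 5*m - 24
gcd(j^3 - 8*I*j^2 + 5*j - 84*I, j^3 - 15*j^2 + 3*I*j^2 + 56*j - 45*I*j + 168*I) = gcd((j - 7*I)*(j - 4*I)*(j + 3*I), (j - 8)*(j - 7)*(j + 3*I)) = j + 3*I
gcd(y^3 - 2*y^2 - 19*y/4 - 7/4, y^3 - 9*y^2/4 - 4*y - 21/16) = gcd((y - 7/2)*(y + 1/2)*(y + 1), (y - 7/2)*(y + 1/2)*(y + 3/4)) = y^2 - 3*y - 7/4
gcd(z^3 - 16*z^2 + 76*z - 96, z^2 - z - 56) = z - 8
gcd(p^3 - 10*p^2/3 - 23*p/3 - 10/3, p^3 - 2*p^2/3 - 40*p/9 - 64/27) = p + 2/3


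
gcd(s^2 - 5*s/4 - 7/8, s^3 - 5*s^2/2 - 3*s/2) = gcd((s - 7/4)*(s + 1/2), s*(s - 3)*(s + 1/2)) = s + 1/2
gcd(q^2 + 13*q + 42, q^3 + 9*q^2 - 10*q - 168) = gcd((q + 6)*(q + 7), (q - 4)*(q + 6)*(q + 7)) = q^2 + 13*q + 42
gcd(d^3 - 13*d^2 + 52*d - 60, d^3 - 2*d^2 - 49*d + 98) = d - 2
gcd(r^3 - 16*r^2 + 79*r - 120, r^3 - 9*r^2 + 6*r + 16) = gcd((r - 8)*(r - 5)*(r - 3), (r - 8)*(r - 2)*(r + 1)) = r - 8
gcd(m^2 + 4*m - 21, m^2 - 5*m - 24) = 1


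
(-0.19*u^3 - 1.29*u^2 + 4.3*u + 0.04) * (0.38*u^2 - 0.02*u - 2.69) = -0.0722*u^5 - 0.4864*u^4 + 2.1709*u^3 + 3.3993*u^2 - 11.5678*u - 0.1076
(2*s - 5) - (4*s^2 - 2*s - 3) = -4*s^2 + 4*s - 2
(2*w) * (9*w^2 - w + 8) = 18*w^3 - 2*w^2 + 16*w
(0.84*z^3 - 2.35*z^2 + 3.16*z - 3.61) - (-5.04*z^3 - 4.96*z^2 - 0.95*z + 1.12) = 5.88*z^3 + 2.61*z^2 + 4.11*z - 4.73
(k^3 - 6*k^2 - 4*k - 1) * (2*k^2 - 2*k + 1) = 2*k^5 - 14*k^4 + 5*k^3 - 2*k - 1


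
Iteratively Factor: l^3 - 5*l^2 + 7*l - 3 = (l - 3)*(l^2 - 2*l + 1) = (l - 3)*(l - 1)*(l - 1)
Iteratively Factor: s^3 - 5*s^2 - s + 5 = (s - 5)*(s^2 - 1) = (s - 5)*(s - 1)*(s + 1)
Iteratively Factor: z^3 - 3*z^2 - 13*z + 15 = (z - 5)*(z^2 + 2*z - 3) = (z - 5)*(z - 1)*(z + 3)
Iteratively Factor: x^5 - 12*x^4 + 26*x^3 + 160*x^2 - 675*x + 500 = (x + 4)*(x^4 - 16*x^3 + 90*x^2 - 200*x + 125) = (x - 5)*(x + 4)*(x^3 - 11*x^2 + 35*x - 25) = (x - 5)^2*(x + 4)*(x^2 - 6*x + 5) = (x - 5)^2*(x - 1)*(x + 4)*(x - 5)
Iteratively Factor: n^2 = (n)*(n)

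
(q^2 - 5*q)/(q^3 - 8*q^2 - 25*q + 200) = q/(q^2 - 3*q - 40)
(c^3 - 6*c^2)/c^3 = (c - 6)/c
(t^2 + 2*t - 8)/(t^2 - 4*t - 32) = (t - 2)/(t - 8)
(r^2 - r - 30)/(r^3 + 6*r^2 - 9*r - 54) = (r^2 - r - 30)/(r^3 + 6*r^2 - 9*r - 54)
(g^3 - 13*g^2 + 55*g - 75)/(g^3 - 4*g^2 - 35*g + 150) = (g - 3)/(g + 6)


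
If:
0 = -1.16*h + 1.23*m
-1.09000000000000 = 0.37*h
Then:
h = -2.95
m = -2.78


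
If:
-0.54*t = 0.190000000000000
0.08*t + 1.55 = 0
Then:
No Solution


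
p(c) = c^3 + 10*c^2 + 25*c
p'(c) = 3*c^2 + 20*c + 25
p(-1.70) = -18.51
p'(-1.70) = -0.33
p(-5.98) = -5.74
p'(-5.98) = 12.68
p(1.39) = 56.76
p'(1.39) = 58.60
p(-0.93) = -15.41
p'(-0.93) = 8.99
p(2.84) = 174.56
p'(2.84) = 106.00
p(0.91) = 31.78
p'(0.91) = 45.68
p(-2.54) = -15.37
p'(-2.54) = -6.45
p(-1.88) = -18.30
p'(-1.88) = -2.00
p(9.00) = 1764.00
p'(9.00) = 448.00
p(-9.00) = -144.00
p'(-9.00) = 88.00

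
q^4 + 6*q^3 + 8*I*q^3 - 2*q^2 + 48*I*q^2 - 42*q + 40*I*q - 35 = (q + 1)*(q + 5)*(q + I)*(q + 7*I)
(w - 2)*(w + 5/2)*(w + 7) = w^3 + 15*w^2/2 - 3*w/2 - 35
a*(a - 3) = a^2 - 3*a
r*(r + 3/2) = r^2 + 3*r/2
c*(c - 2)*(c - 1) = c^3 - 3*c^2 + 2*c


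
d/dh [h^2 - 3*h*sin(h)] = -3*h*cos(h) + 2*h - 3*sin(h)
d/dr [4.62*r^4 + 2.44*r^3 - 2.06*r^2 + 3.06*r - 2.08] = 18.48*r^3 + 7.32*r^2 - 4.12*r + 3.06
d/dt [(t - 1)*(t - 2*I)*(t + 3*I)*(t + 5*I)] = 4*t^3 + t^2*(-3 + 18*I) + t*(2 - 12*I) - 1 + 30*I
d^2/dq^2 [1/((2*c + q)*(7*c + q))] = 2*((2*c + q)^2 + (2*c + q)*(7*c + q) + (7*c + q)^2)/((2*c + q)^3*(7*c + q)^3)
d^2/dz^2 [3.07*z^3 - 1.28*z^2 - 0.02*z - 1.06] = 18.42*z - 2.56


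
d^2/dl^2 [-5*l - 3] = 0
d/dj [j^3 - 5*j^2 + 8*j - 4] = 3*j^2 - 10*j + 8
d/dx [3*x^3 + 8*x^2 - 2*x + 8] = 9*x^2 + 16*x - 2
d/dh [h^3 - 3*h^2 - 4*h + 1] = 3*h^2 - 6*h - 4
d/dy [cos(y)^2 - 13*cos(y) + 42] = (13 - 2*cos(y))*sin(y)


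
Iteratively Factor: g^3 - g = (g + 1)*(g^2 - g) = (g - 1)*(g + 1)*(g)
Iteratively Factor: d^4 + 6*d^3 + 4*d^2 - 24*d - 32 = (d + 4)*(d^3 + 2*d^2 - 4*d - 8) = (d + 2)*(d + 4)*(d^2 - 4) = (d - 2)*(d + 2)*(d + 4)*(d + 2)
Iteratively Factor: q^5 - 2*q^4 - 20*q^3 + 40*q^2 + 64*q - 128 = (q + 2)*(q^4 - 4*q^3 - 12*q^2 + 64*q - 64) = (q - 2)*(q + 2)*(q^3 - 2*q^2 - 16*q + 32) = (q - 2)*(q + 2)*(q + 4)*(q^2 - 6*q + 8) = (q - 4)*(q - 2)*(q + 2)*(q + 4)*(q - 2)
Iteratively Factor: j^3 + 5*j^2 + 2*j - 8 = (j - 1)*(j^2 + 6*j + 8) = (j - 1)*(j + 2)*(j + 4)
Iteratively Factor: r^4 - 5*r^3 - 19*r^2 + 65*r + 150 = (r + 2)*(r^3 - 7*r^2 - 5*r + 75) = (r - 5)*(r + 2)*(r^2 - 2*r - 15) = (r - 5)^2*(r + 2)*(r + 3)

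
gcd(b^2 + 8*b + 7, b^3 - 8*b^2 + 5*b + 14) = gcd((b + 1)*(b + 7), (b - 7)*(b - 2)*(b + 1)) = b + 1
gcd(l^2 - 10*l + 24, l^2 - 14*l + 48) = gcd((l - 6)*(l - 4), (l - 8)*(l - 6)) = l - 6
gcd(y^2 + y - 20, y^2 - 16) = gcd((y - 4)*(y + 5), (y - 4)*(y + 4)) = y - 4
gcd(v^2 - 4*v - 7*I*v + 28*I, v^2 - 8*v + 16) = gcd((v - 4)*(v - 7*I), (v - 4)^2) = v - 4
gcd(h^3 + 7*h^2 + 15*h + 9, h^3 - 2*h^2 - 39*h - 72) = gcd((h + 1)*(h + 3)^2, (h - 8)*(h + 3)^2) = h^2 + 6*h + 9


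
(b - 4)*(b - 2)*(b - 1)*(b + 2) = b^4 - 5*b^3 + 20*b - 16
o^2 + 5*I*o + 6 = (o - I)*(o + 6*I)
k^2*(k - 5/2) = k^3 - 5*k^2/2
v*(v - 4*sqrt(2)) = v^2 - 4*sqrt(2)*v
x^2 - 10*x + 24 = (x - 6)*(x - 4)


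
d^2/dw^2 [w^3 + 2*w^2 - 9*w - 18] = 6*w + 4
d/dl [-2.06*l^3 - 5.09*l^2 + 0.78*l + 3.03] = -6.18*l^2 - 10.18*l + 0.78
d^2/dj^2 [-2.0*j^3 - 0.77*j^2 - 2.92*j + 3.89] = -12.0*j - 1.54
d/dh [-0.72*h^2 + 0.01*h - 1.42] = 0.01 - 1.44*h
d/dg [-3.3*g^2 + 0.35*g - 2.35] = 0.35 - 6.6*g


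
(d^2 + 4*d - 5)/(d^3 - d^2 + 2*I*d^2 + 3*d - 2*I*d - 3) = (d + 5)/(d^2 + 2*I*d + 3)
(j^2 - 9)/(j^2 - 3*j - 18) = (j - 3)/(j - 6)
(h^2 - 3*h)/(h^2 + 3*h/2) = 2*(h - 3)/(2*h + 3)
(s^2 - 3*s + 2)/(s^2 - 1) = (s - 2)/(s + 1)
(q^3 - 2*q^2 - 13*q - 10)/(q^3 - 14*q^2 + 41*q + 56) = (q^2 - 3*q - 10)/(q^2 - 15*q + 56)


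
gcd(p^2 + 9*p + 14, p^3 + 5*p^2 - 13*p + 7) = p + 7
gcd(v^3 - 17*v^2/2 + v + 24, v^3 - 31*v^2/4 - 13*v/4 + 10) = v - 8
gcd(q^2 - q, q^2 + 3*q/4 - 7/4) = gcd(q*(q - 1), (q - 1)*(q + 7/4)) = q - 1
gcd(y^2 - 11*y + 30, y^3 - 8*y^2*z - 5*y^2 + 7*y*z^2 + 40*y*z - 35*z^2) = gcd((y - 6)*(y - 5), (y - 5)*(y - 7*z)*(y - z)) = y - 5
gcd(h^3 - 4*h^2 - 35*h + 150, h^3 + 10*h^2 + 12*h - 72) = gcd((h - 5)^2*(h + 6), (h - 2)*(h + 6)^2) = h + 6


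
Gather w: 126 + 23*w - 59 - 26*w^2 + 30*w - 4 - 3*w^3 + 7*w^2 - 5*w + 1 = -3*w^3 - 19*w^2 + 48*w + 64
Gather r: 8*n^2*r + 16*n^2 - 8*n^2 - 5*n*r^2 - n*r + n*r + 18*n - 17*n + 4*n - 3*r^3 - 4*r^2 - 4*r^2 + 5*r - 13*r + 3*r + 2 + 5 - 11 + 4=8*n^2 + 5*n - 3*r^3 + r^2*(-5*n - 8) + r*(8*n^2 - 5)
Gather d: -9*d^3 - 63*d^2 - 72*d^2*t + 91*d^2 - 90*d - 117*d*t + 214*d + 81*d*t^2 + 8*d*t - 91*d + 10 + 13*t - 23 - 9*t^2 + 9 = -9*d^3 + d^2*(28 - 72*t) + d*(81*t^2 - 109*t + 33) - 9*t^2 + 13*t - 4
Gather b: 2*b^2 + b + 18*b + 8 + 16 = 2*b^2 + 19*b + 24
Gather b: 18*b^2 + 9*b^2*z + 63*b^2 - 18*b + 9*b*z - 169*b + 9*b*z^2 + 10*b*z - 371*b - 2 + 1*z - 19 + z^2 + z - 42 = b^2*(9*z + 81) + b*(9*z^2 + 19*z - 558) + z^2 + 2*z - 63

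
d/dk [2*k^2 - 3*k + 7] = 4*k - 3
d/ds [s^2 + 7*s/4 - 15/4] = 2*s + 7/4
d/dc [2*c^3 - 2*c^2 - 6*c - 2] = 6*c^2 - 4*c - 6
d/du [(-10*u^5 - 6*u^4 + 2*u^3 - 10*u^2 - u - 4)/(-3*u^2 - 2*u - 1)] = (90*u^6 + 116*u^5 + 80*u^4 + 16*u^3 + 11*u^2 - 4*u - 7)/(9*u^4 + 12*u^3 + 10*u^2 + 4*u + 1)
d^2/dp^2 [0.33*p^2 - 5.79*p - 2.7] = 0.660000000000000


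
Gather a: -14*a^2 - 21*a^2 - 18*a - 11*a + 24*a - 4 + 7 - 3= -35*a^2 - 5*a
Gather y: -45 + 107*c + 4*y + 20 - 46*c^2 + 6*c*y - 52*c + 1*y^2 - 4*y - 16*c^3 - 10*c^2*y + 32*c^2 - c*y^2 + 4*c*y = -16*c^3 - 14*c^2 + 55*c + y^2*(1 - c) + y*(-10*c^2 + 10*c) - 25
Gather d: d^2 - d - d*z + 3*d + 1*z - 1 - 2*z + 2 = d^2 + d*(2 - z) - z + 1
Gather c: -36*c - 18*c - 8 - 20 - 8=-54*c - 36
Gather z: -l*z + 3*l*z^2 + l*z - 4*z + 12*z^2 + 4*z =z^2*(3*l + 12)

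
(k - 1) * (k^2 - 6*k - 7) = k^3 - 7*k^2 - k + 7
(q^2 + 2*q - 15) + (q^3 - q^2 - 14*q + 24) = q^3 - 12*q + 9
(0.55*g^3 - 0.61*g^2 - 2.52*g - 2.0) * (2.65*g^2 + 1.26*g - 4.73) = 1.4575*g^5 - 0.9235*g^4 - 10.0481*g^3 - 5.5899*g^2 + 9.3996*g + 9.46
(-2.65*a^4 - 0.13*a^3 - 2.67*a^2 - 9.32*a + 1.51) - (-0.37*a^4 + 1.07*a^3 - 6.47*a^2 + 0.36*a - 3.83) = -2.28*a^4 - 1.2*a^3 + 3.8*a^2 - 9.68*a + 5.34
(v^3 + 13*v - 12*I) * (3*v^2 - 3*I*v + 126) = 3*v^5 - 3*I*v^4 + 165*v^3 - 75*I*v^2 + 1602*v - 1512*I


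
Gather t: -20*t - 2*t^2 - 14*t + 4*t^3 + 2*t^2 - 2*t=4*t^3 - 36*t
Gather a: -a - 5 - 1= -a - 6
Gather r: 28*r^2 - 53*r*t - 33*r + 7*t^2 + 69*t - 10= 28*r^2 + r*(-53*t - 33) + 7*t^2 + 69*t - 10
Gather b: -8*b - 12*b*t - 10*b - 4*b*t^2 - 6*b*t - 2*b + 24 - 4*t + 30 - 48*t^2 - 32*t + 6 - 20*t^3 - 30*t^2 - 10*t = b*(-4*t^2 - 18*t - 20) - 20*t^3 - 78*t^2 - 46*t + 60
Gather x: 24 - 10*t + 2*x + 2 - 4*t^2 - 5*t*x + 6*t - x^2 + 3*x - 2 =-4*t^2 - 4*t - x^2 + x*(5 - 5*t) + 24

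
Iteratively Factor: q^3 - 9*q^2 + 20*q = (q)*(q^2 - 9*q + 20) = q*(q - 5)*(q - 4)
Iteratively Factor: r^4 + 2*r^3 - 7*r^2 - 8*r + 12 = (r - 2)*(r^3 + 4*r^2 + r - 6) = (r - 2)*(r + 3)*(r^2 + r - 2) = (r - 2)*(r + 2)*(r + 3)*(r - 1)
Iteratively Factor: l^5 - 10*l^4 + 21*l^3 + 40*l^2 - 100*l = (l - 5)*(l^4 - 5*l^3 - 4*l^2 + 20*l) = (l - 5)*(l + 2)*(l^3 - 7*l^2 + 10*l) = (l - 5)*(l - 2)*(l + 2)*(l^2 - 5*l) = l*(l - 5)*(l - 2)*(l + 2)*(l - 5)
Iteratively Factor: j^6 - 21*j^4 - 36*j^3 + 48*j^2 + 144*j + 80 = (j + 2)*(j^5 - 2*j^4 - 17*j^3 - 2*j^2 + 52*j + 40) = (j + 2)^2*(j^4 - 4*j^3 - 9*j^2 + 16*j + 20) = (j + 1)*(j + 2)^2*(j^3 - 5*j^2 - 4*j + 20) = (j - 5)*(j + 1)*(j + 2)^2*(j^2 - 4) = (j - 5)*(j - 2)*(j + 1)*(j + 2)^2*(j + 2)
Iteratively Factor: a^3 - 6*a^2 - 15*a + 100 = (a - 5)*(a^2 - a - 20) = (a - 5)^2*(a + 4)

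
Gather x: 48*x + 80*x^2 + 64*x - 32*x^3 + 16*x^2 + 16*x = -32*x^3 + 96*x^2 + 128*x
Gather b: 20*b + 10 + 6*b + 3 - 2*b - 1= 24*b + 12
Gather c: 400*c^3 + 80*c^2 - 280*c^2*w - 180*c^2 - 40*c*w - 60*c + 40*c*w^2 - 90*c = 400*c^3 + c^2*(-280*w - 100) + c*(40*w^2 - 40*w - 150)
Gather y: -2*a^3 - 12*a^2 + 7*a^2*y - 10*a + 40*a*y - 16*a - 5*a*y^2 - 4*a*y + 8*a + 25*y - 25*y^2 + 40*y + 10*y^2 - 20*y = -2*a^3 - 12*a^2 - 18*a + y^2*(-5*a - 15) + y*(7*a^2 + 36*a + 45)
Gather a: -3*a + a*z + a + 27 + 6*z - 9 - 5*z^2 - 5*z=a*(z - 2) - 5*z^2 + z + 18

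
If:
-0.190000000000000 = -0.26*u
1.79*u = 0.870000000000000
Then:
No Solution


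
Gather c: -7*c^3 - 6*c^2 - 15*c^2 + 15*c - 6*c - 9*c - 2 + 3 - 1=-7*c^3 - 21*c^2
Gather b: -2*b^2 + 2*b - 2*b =-2*b^2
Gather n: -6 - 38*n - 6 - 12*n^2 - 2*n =-12*n^2 - 40*n - 12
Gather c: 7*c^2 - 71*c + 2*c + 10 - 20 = 7*c^2 - 69*c - 10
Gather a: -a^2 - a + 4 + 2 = -a^2 - a + 6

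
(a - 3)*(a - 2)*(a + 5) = a^3 - 19*a + 30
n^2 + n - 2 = (n - 1)*(n + 2)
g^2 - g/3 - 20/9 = (g - 5/3)*(g + 4/3)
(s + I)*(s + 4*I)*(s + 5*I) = s^3 + 10*I*s^2 - 29*s - 20*I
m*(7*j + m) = 7*j*m + m^2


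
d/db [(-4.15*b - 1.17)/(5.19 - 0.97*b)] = (117.674946 - 21.993198*b)/(0.97*b - 5.19)^3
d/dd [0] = 0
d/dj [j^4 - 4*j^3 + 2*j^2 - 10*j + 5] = 4*j^3 - 12*j^2 + 4*j - 10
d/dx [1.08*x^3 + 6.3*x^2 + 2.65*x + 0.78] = 3.24*x^2 + 12.6*x + 2.65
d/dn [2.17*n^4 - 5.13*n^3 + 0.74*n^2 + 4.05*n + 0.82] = 8.68*n^3 - 15.39*n^2 + 1.48*n + 4.05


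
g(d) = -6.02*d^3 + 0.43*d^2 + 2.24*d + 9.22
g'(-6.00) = -653.08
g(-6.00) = 1311.58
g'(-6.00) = -653.08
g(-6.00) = 1311.58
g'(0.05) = 2.24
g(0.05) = 9.33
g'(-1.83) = -59.81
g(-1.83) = 43.45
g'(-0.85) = -11.54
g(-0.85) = 11.32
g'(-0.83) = -10.92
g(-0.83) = 11.10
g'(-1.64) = -47.74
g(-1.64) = 33.26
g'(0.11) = 2.12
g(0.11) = 9.46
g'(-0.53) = -3.29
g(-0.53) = 9.05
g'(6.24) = -695.61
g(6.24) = -1422.74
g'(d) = -18.06*d^2 + 0.86*d + 2.24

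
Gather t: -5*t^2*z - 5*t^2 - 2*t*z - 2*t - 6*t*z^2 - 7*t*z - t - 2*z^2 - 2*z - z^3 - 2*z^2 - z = t^2*(-5*z - 5) + t*(-6*z^2 - 9*z - 3) - z^3 - 4*z^2 - 3*z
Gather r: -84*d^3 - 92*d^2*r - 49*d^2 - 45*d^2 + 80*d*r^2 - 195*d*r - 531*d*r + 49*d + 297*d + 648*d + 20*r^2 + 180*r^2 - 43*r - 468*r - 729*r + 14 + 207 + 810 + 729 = -84*d^3 - 94*d^2 + 994*d + r^2*(80*d + 200) + r*(-92*d^2 - 726*d - 1240) + 1760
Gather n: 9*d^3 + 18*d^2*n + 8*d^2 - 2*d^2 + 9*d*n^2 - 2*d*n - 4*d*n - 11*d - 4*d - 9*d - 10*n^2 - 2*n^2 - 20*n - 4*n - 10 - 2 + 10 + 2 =9*d^3 + 6*d^2 - 24*d + n^2*(9*d - 12) + n*(18*d^2 - 6*d - 24)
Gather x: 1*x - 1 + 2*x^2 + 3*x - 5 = 2*x^2 + 4*x - 6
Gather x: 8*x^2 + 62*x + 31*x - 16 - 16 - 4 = 8*x^2 + 93*x - 36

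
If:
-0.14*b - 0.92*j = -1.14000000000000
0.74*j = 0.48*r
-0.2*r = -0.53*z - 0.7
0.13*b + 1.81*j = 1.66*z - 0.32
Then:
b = -2336.42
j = 356.78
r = 550.04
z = 206.24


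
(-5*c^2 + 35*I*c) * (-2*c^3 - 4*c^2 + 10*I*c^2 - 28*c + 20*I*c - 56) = 10*c^5 + 20*c^4 - 120*I*c^4 - 210*c^3 - 240*I*c^3 - 420*c^2 - 980*I*c^2 - 1960*I*c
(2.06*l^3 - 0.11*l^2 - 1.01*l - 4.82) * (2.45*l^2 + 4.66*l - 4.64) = 5.047*l^5 + 9.3301*l^4 - 12.5455*l^3 - 16.0052*l^2 - 17.7748*l + 22.3648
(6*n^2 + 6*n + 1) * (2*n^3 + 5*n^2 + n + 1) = 12*n^5 + 42*n^4 + 38*n^3 + 17*n^2 + 7*n + 1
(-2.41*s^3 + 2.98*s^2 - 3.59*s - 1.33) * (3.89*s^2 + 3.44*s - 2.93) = -9.3749*s^5 + 3.3018*s^4 + 3.3474*s^3 - 26.2547*s^2 + 5.9435*s + 3.8969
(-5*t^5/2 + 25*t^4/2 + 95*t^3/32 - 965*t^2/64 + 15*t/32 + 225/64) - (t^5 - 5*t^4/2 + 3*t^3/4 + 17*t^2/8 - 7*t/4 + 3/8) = -7*t^5/2 + 15*t^4 + 71*t^3/32 - 1101*t^2/64 + 71*t/32 + 201/64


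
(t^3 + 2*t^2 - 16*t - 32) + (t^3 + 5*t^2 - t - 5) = 2*t^3 + 7*t^2 - 17*t - 37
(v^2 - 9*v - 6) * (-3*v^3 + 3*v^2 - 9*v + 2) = -3*v^5 + 30*v^4 - 18*v^3 + 65*v^2 + 36*v - 12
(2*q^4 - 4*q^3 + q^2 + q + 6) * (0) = 0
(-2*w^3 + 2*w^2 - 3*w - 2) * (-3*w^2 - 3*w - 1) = 6*w^5 + 5*w^3 + 13*w^2 + 9*w + 2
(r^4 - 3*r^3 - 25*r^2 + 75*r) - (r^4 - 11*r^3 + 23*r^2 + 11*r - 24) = 8*r^3 - 48*r^2 + 64*r + 24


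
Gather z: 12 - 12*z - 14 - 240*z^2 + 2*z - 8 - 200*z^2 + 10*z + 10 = -440*z^2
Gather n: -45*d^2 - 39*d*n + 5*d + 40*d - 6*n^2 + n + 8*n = -45*d^2 + 45*d - 6*n^2 + n*(9 - 39*d)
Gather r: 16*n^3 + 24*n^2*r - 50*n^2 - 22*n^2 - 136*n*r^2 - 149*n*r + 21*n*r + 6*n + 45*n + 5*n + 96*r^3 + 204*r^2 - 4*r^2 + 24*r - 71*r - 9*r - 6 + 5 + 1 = 16*n^3 - 72*n^2 + 56*n + 96*r^3 + r^2*(200 - 136*n) + r*(24*n^2 - 128*n - 56)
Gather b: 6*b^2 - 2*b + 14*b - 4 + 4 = 6*b^2 + 12*b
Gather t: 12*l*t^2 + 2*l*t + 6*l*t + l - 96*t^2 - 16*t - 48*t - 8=l + t^2*(12*l - 96) + t*(8*l - 64) - 8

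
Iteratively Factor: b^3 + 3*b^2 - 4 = (b + 2)*(b^2 + b - 2) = (b + 2)^2*(b - 1)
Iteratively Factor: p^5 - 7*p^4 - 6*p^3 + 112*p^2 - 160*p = (p)*(p^4 - 7*p^3 - 6*p^2 + 112*p - 160) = p*(p - 2)*(p^3 - 5*p^2 - 16*p + 80) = p*(p - 2)*(p + 4)*(p^2 - 9*p + 20) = p*(p - 4)*(p - 2)*(p + 4)*(p - 5)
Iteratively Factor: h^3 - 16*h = (h - 4)*(h^2 + 4*h) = (h - 4)*(h + 4)*(h)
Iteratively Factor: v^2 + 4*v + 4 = (v + 2)*(v + 2)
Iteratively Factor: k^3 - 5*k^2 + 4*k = (k - 1)*(k^2 - 4*k) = (k - 4)*(k - 1)*(k)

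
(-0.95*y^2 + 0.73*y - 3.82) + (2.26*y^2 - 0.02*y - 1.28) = 1.31*y^2 + 0.71*y - 5.1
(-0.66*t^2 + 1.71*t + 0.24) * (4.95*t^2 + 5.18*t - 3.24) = -3.267*t^4 + 5.0457*t^3 + 12.1842*t^2 - 4.2972*t - 0.7776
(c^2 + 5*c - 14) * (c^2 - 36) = c^4 + 5*c^3 - 50*c^2 - 180*c + 504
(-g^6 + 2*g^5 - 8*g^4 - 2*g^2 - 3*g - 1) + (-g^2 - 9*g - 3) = -g^6 + 2*g^5 - 8*g^4 - 3*g^2 - 12*g - 4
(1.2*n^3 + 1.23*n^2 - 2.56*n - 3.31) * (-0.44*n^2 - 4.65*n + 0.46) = -0.528*n^5 - 6.1212*n^4 - 4.0411*n^3 + 13.9262*n^2 + 14.2139*n - 1.5226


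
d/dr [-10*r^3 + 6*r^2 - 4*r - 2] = -30*r^2 + 12*r - 4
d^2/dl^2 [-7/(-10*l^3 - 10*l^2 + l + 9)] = 14*(-10*(3*l + 1)*(10*l^3 + 10*l^2 - l - 9) + (30*l^2 + 20*l - 1)^2)/(10*l^3 + 10*l^2 - l - 9)^3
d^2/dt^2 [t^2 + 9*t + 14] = 2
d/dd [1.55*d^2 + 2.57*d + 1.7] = 3.1*d + 2.57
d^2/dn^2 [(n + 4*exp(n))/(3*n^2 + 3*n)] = 2*(2*n^4*exp(n) - 4*n^3*exp(n) + n^3 + 2*n^2*exp(n) + 8*n*exp(n) + 4*exp(n))/(3*n^3*(n^3 + 3*n^2 + 3*n + 1))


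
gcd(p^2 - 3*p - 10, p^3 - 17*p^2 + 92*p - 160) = p - 5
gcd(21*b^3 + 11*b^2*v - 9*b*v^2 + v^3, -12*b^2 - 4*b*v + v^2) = 1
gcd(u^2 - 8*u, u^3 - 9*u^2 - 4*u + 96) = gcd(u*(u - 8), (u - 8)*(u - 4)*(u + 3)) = u - 8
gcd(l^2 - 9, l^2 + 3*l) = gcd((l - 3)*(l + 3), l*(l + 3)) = l + 3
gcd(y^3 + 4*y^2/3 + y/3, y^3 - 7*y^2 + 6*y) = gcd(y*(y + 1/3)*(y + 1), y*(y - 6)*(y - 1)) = y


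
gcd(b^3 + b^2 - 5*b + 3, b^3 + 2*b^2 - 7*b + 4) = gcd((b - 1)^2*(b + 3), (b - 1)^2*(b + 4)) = b^2 - 2*b + 1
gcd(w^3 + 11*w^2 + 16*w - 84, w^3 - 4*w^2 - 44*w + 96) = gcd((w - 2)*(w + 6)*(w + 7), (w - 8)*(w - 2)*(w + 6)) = w^2 + 4*w - 12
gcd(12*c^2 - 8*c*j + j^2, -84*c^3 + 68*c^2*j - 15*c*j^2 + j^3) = 12*c^2 - 8*c*j + j^2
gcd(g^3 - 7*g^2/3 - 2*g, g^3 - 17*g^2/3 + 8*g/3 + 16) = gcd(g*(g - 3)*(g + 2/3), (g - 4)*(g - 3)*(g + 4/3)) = g - 3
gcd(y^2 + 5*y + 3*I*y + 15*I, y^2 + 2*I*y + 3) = y + 3*I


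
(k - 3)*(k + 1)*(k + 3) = k^3 + k^2 - 9*k - 9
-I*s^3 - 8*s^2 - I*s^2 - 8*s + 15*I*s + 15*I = (s - 5*I)*(s - 3*I)*(-I*s - I)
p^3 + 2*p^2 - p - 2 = (p - 1)*(p + 1)*(p + 2)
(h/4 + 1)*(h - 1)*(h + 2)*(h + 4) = h^4/4 + 9*h^3/4 + 11*h^2/2 - 8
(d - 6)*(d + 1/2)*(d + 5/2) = d^3 - 3*d^2 - 67*d/4 - 15/2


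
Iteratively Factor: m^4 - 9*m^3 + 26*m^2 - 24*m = (m - 2)*(m^3 - 7*m^2 + 12*m) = m*(m - 2)*(m^2 - 7*m + 12) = m*(m - 3)*(m - 2)*(m - 4)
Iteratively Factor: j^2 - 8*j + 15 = (j - 5)*(j - 3)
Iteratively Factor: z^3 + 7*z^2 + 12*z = (z + 3)*(z^2 + 4*z) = (z + 3)*(z + 4)*(z)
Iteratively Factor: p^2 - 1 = (p + 1)*(p - 1)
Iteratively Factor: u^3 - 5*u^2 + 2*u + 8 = (u + 1)*(u^2 - 6*u + 8) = (u - 4)*(u + 1)*(u - 2)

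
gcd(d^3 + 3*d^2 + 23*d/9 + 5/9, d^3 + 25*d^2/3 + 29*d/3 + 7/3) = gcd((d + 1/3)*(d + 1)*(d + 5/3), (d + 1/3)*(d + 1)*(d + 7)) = d^2 + 4*d/3 + 1/3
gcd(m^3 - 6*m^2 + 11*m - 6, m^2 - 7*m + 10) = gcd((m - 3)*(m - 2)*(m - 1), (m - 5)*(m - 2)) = m - 2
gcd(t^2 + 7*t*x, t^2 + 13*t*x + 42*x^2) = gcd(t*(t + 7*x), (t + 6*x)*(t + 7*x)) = t + 7*x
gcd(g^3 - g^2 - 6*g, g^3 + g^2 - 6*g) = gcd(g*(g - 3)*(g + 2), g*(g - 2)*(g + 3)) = g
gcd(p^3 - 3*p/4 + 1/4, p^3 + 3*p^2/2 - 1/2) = p^2 + p/2 - 1/2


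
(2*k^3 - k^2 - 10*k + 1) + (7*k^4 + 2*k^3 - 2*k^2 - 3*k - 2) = 7*k^4 + 4*k^3 - 3*k^2 - 13*k - 1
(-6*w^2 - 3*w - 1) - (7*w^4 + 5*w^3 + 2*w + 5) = -7*w^4 - 5*w^3 - 6*w^2 - 5*w - 6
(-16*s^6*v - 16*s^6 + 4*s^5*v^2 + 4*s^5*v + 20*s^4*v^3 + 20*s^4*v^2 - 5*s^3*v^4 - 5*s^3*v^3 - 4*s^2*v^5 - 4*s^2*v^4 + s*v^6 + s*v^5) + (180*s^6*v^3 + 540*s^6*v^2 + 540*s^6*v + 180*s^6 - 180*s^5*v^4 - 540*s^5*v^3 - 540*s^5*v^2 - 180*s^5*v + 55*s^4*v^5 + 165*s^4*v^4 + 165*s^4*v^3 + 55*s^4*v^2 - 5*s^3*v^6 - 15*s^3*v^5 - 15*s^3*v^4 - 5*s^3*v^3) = 180*s^6*v^3 + 540*s^6*v^2 + 524*s^6*v + 164*s^6 - 180*s^5*v^4 - 540*s^5*v^3 - 536*s^5*v^2 - 176*s^5*v + 55*s^4*v^5 + 165*s^4*v^4 + 185*s^4*v^3 + 75*s^4*v^2 - 5*s^3*v^6 - 15*s^3*v^5 - 20*s^3*v^4 - 10*s^3*v^3 - 4*s^2*v^5 - 4*s^2*v^4 + s*v^6 + s*v^5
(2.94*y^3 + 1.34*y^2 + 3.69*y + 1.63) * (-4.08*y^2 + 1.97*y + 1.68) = -11.9952*y^5 + 0.324599999999999*y^4 - 7.4762*y^3 + 2.8701*y^2 + 9.4103*y + 2.7384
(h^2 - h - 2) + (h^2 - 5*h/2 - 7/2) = 2*h^2 - 7*h/2 - 11/2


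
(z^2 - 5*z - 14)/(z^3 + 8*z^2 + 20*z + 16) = (z - 7)/(z^2 + 6*z + 8)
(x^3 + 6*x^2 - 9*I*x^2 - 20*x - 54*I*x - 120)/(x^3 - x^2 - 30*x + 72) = (x^2 - 9*I*x - 20)/(x^2 - 7*x + 12)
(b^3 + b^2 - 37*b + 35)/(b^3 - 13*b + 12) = (b^2 + 2*b - 35)/(b^2 + b - 12)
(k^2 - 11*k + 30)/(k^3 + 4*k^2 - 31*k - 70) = (k - 6)/(k^2 + 9*k + 14)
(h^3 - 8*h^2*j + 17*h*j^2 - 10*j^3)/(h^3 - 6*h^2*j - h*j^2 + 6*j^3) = (h^2 - 7*h*j + 10*j^2)/(h^2 - 5*h*j - 6*j^2)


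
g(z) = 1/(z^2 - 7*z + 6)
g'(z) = (7 - 2*z)/(z^2 - 7*z + 6)^2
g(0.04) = 0.17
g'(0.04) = 0.21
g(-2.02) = 0.04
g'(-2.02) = 0.02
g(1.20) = -1.04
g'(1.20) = 4.99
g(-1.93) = 0.04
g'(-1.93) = 0.02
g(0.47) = 0.34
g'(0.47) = 0.71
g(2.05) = -0.24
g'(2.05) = 0.17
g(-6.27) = 0.01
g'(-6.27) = 0.00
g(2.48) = -0.19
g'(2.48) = 0.08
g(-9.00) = 0.01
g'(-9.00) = 0.00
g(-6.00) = 0.01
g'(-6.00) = 0.00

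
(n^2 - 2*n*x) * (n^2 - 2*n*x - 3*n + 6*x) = n^4 - 4*n^3*x - 3*n^3 + 4*n^2*x^2 + 12*n^2*x - 12*n*x^2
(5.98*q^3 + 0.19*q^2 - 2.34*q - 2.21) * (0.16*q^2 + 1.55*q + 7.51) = 0.9568*q^5 + 9.2994*q^4 + 44.8299*q^3 - 2.5537*q^2 - 20.9989*q - 16.5971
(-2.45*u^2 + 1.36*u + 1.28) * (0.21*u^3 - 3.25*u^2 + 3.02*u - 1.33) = -0.5145*u^5 + 8.2481*u^4 - 11.5502*u^3 + 3.2057*u^2 + 2.0568*u - 1.7024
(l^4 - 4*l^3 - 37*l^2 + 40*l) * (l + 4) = l^5 - 53*l^3 - 108*l^2 + 160*l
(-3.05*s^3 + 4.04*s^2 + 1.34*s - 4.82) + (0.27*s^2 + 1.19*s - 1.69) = -3.05*s^3 + 4.31*s^2 + 2.53*s - 6.51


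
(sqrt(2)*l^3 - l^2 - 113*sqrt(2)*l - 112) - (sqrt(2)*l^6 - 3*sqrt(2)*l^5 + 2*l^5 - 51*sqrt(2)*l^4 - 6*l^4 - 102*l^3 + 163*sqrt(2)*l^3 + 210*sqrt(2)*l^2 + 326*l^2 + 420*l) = -sqrt(2)*l^6 - 2*l^5 + 3*sqrt(2)*l^5 + 6*l^4 + 51*sqrt(2)*l^4 - 162*sqrt(2)*l^3 + 102*l^3 - 327*l^2 - 210*sqrt(2)*l^2 - 420*l - 113*sqrt(2)*l - 112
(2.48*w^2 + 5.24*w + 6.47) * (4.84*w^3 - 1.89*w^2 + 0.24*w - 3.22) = 12.0032*w^5 + 20.6744*w^4 + 22.0064*w^3 - 18.9563*w^2 - 15.32*w - 20.8334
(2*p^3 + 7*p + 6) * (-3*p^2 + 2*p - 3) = -6*p^5 + 4*p^4 - 27*p^3 - 4*p^2 - 9*p - 18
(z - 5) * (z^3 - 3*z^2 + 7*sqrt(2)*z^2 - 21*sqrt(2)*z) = z^4 - 8*z^3 + 7*sqrt(2)*z^3 - 56*sqrt(2)*z^2 + 15*z^2 + 105*sqrt(2)*z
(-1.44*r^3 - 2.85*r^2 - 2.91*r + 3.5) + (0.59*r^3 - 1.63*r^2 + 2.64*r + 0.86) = -0.85*r^3 - 4.48*r^2 - 0.27*r + 4.36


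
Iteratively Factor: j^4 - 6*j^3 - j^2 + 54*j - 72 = (j - 4)*(j^3 - 2*j^2 - 9*j + 18) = (j - 4)*(j - 2)*(j^2 - 9) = (j - 4)*(j - 2)*(j + 3)*(j - 3)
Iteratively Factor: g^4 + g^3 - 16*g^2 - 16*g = (g)*(g^3 + g^2 - 16*g - 16) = g*(g - 4)*(g^2 + 5*g + 4) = g*(g - 4)*(g + 1)*(g + 4)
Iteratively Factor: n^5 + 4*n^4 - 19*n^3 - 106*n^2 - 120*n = (n + 2)*(n^4 + 2*n^3 - 23*n^2 - 60*n) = (n + 2)*(n + 3)*(n^3 - n^2 - 20*n) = (n + 2)*(n + 3)*(n + 4)*(n^2 - 5*n) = (n - 5)*(n + 2)*(n + 3)*(n + 4)*(n)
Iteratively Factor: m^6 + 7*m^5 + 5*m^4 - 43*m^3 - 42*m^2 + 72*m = (m + 3)*(m^5 + 4*m^4 - 7*m^3 - 22*m^2 + 24*m) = m*(m + 3)*(m^4 + 4*m^3 - 7*m^2 - 22*m + 24) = m*(m + 3)*(m + 4)*(m^3 - 7*m + 6) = m*(m - 1)*(m + 3)*(m + 4)*(m^2 + m - 6) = m*(m - 2)*(m - 1)*(m + 3)*(m + 4)*(m + 3)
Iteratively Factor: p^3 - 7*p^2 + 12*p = (p - 3)*(p^2 - 4*p) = p*(p - 3)*(p - 4)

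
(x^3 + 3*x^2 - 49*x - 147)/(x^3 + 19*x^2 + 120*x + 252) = (x^2 - 4*x - 21)/(x^2 + 12*x + 36)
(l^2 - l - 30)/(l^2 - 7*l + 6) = (l + 5)/(l - 1)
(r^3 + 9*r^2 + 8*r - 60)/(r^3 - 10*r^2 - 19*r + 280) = (r^2 + 4*r - 12)/(r^2 - 15*r + 56)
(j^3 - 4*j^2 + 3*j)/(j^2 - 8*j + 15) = j*(j - 1)/(j - 5)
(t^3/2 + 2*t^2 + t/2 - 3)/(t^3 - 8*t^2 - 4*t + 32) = (t^2 + 2*t - 3)/(2*(t^2 - 10*t + 16))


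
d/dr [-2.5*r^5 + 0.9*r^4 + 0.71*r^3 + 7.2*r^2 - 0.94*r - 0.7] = -12.5*r^4 + 3.6*r^3 + 2.13*r^2 + 14.4*r - 0.94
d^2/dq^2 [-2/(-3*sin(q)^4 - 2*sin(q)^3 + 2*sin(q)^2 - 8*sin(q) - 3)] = 4*(-72*sin(q)^8 - 69*sin(q)^7 + 108*sin(q)^6 + 124*sin(q)^5 + 18*sin(q)^4 + 67*sin(q)^3 - 38*sin(q)^2 - 54*sin(q) + 70)/(3*sin(q)^4 + 2*sin(q)^3 - 2*sin(q)^2 + 8*sin(q) + 3)^3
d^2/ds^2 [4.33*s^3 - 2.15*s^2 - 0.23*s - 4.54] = 25.98*s - 4.3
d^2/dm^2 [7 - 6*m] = 0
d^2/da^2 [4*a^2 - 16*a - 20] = 8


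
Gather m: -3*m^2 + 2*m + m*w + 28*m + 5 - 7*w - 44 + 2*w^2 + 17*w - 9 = -3*m^2 + m*(w + 30) + 2*w^2 + 10*w - 48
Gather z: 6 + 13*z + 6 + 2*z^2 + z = 2*z^2 + 14*z + 12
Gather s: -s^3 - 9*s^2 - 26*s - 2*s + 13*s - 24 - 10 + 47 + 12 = -s^3 - 9*s^2 - 15*s + 25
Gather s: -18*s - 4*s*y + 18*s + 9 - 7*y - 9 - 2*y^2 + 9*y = -4*s*y - 2*y^2 + 2*y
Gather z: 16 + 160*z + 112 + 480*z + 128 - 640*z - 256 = 0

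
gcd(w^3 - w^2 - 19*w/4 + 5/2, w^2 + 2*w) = w + 2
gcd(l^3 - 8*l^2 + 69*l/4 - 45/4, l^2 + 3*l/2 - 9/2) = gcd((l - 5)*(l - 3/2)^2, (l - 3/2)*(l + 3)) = l - 3/2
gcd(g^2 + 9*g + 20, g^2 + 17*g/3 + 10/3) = g + 5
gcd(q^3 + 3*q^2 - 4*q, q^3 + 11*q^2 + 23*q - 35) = q - 1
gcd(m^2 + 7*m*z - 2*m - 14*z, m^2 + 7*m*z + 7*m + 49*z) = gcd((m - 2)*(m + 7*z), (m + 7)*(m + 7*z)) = m + 7*z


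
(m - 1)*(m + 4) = m^2 + 3*m - 4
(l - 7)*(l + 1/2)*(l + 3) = l^3 - 7*l^2/2 - 23*l - 21/2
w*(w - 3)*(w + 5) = w^3 + 2*w^2 - 15*w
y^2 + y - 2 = (y - 1)*(y + 2)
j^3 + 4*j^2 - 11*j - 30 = (j - 3)*(j + 2)*(j + 5)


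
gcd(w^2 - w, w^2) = w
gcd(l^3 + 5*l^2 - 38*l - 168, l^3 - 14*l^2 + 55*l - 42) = l - 6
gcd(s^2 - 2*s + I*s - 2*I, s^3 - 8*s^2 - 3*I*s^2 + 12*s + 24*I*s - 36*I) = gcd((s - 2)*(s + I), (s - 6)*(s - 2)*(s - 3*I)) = s - 2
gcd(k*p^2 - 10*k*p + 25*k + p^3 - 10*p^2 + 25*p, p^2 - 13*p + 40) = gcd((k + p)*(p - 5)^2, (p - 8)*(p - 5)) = p - 5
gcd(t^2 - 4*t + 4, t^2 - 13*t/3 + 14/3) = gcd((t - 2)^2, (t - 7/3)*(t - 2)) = t - 2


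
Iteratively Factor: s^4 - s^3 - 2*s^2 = (s + 1)*(s^3 - 2*s^2) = (s - 2)*(s + 1)*(s^2) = s*(s - 2)*(s + 1)*(s)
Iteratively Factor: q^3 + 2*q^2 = (q + 2)*(q^2) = q*(q + 2)*(q)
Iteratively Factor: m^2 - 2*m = (m)*(m - 2)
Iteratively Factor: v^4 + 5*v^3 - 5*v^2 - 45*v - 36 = (v + 3)*(v^3 + 2*v^2 - 11*v - 12) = (v + 3)*(v + 4)*(v^2 - 2*v - 3) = (v - 3)*(v + 3)*(v + 4)*(v + 1)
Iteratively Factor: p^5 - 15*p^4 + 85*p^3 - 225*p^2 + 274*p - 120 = (p - 1)*(p^4 - 14*p^3 + 71*p^2 - 154*p + 120) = (p - 4)*(p - 1)*(p^3 - 10*p^2 + 31*p - 30) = (p - 5)*(p - 4)*(p - 1)*(p^2 - 5*p + 6) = (p - 5)*(p - 4)*(p - 2)*(p - 1)*(p - 3)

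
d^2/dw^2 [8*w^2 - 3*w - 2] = 16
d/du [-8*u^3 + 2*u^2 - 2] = 4*u*(1 - 6*u)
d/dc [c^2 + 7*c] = 2*c + 7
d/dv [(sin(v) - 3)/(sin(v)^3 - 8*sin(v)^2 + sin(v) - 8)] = (-2*sin(v)^3 + 17*sin(v)^2 - 48*sin(v) - 5)*cos(v)/((sin(v) - 8)^2*(sin(v)^2 + 1)^2)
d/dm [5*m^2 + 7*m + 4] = 10*m + 7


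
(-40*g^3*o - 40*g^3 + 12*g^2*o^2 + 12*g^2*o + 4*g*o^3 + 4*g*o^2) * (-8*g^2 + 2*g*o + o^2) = 320*g^5*o + 320*g^5 - 176*g^4*o^2 - 176*g^4*o - 48*g^3*o^3 - 48*g^3*o^2 + 20*g^2*o^4 + 20*g^2*o^3 + 4*g*o^5 + 4*g*o^4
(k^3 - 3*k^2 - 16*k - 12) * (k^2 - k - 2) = k^5 - 4*k^4 - 15*k^3 + 10*k^2 + 44*k + 24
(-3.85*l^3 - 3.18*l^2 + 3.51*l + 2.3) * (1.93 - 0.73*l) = 2.8105*l^4 - 5.1091*l^3 - 8.6997*l^2 + 5.0953*l + 4.439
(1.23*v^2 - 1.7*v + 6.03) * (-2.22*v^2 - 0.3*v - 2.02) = -2.7306*v^4 + 3.405*v^3 - 15.3612*v^2 + 1.625*v - 12.1806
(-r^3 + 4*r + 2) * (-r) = r^4 - 4*r^2 - 2*r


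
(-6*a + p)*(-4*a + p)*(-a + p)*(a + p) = -24*a^4 + 10*a^3*p + 23*a^2*p^2 - 10*a*p^3 + p^4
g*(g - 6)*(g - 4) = g^3 - 10*g^2 + 24*g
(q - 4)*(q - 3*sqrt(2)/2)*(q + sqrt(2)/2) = q^3 - 4*q^2 - sqrt(2)*q^2 - 3*q/2 + 4*sqrt(2)*q + 6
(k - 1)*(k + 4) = k^2 + 3*k - 4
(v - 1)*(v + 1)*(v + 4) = v^3 + 4*v^2 - v - 4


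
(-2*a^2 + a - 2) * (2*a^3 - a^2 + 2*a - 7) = -4*a^5 + 4*a^4 - 9*a^3 + 18*a^2 - 11*a + 14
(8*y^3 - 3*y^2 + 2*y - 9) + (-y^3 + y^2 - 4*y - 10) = 7*y^3 - 2*y^2 - 2*y - 19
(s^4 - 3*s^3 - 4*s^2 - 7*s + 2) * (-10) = -10*s^4 + 30*s^3 + 40*s^2 + 70*s - 20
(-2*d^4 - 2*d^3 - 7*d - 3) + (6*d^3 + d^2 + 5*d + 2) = -2*d^4 + 4*d^3 + d^2 - 2*d - 1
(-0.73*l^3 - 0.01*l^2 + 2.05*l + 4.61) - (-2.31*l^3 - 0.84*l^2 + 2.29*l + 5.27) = 1.58*l^3 + 0.83*l^2 - 0.24*l - 0.659999999999999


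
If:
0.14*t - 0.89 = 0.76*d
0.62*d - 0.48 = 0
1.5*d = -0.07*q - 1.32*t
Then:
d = 0.77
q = -215.72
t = 10.56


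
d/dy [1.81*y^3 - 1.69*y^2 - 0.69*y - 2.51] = 5.43*y^2 - 3.38*y - 0.69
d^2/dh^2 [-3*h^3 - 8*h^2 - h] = -18*h - 16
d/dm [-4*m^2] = -8*m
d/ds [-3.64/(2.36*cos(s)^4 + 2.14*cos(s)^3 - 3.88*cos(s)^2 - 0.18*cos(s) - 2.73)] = (-34.3616*cos(s)^3 - 23.3688*cos(s)^2 + 28.2464*cos(s) + 0.6552)*sin(s)/(-2.36*cos(s)^4 - 2.14*cos(s)^3 + 3.88*cos(s)^2 + 0.18*cos(s) + 2.73)^2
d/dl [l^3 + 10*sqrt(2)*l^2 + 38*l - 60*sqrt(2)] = 3*l^2 + 20*sqrt(2)*l + 38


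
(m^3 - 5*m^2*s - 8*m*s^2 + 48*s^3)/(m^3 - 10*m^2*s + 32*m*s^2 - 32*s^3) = (-m - 3*s)/(-m + 2*s)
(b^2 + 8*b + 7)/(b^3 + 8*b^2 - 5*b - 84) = (b + 1)/(b^2 + b - 12)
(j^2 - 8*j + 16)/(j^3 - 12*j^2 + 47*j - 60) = (j - 4)/(j^2 - 8*j + 15)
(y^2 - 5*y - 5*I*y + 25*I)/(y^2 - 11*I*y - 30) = (y - 5)/(y - 6*I)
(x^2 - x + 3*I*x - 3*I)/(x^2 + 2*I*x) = (x^2 - x + 3*I*x - 3*I)/(x*(x + 2*I))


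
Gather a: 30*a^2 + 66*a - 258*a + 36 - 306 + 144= 30*a^2 - 192*a - 126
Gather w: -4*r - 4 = -4*r - 4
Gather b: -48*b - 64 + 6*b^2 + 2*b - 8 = 6*b^2 - 46*b - 72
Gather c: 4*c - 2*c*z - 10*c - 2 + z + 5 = c*(-2*z - 6) + z + 3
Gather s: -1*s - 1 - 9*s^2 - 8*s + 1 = -9*s^2 - 9*s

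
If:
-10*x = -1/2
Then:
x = 1/20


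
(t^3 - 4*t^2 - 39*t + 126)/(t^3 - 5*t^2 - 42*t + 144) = (t - 7)/(t - 8)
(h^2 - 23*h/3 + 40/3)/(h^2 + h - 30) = (h - 8/3)/(h + 6)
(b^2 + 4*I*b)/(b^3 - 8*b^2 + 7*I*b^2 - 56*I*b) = (b + 4*I)/(b^2 + b*(-8 + 7*I) - 56*I)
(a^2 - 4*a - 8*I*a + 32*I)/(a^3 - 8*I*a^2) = (a - 4)/a^2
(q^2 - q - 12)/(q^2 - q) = (q^2 - q - 12)/(q*(q - 1))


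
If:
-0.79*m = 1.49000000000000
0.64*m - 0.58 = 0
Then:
No Solution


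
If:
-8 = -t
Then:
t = 8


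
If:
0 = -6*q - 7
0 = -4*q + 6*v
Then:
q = -7/6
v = -7/9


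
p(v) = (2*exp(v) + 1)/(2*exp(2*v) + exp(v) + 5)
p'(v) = (2*exp(v) + 1)*(-4*exp(2*v) - exp(v))/(2*exp(2*v) + exp(v) + 5)^2 + 2*exp(v)/(2*exp(2*v) + exp(v) + 5)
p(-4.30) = 0.20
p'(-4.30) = 0.00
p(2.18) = 0.11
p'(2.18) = -0.10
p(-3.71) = 0.21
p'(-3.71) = 0.01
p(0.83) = 0.31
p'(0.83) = -0.15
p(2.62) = 0.07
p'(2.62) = -0.07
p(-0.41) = 0.36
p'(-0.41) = 0.07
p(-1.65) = 0.26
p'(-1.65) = 0.06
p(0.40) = 0.36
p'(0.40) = -0.07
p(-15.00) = 0.20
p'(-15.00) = 0.00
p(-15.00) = 0.20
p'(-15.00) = 0.00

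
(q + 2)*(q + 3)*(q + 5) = q^3 + 10*q^2 + 31*q + 30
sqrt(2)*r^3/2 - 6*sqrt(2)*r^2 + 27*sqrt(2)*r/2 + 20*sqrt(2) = (r - 8)*(r - 5)*(sqrt(2)*r/2 + sqrt(2)/2)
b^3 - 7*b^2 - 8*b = b*(b - 8)*(b + 1)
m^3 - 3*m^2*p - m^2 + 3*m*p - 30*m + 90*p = (m - 6)*(m + 5)*(m - 3*p)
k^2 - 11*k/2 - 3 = (k - 6)*(k + 1/2)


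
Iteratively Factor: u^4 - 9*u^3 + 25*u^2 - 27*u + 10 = (u - 1)*(u^3 - 8*u^2 + 17*u - 10) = (u - 2)*(u - 1)*(u^2 - 6*u + 5) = (u - 5)*(u - 2)*(u - 1)*(u - 1)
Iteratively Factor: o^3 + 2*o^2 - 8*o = (o - 2)*(o^2 + 4*o) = (o - 2)*(o + 4)*(o)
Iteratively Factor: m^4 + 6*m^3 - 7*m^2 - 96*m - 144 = (m + 4)*(m^3 + 2*m^2 - 15*m - 36) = (m + 3)*(m + 4)*(m^2 - m - 12) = (m - 4)*(m + 3)*(m + 4)*(m + 3)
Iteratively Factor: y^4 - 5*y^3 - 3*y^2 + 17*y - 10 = (y - 1)*(y^3 - 4*y^2 - 7*y + 10) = (y - 1)*(y + 2)*(y^2 - 6*y + 5) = (y - 1)^2*(y + 2)*(y - 5)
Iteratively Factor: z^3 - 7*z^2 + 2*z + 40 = (z - 4)*(z^2 - 3*z - 10) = (z - 4)*(z + 2)*(z - 5)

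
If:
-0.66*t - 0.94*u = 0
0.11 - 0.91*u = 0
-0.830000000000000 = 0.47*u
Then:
No Solution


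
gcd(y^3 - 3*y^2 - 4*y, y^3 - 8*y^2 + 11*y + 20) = y^2 - 3*y - 4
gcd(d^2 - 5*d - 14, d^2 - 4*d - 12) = d + 2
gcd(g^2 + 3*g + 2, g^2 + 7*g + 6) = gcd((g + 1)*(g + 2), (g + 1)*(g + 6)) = g + 1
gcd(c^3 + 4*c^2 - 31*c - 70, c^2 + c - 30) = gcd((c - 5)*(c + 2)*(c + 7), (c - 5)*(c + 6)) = c - 5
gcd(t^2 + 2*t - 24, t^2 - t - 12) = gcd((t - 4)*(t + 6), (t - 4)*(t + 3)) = t - 4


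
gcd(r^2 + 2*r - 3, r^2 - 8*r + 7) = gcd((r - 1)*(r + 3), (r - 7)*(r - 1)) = r - 1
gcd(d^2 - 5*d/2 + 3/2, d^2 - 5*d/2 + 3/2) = d^2 - 5*d/2 + 3/2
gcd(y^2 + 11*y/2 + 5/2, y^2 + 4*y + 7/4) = y + 1/2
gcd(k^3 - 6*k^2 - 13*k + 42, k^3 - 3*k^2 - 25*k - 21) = k^2 - 4*k - 21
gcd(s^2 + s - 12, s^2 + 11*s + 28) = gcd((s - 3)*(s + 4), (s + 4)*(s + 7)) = s + 4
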